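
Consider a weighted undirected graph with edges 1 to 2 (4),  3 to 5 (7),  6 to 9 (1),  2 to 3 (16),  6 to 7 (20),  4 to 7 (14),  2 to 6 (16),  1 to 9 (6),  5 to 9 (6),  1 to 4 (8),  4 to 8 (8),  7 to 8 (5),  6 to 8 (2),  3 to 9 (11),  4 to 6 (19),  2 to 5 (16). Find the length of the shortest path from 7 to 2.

18

Comparing a few candidate routes:
7-8-4-1-2: 5 + 8 + 8 + 4 = 25
7-8-6-9-1-2: 5 + 2 + 1 + 6 + 4 = 18
7-8-6-2: 5 + 2 + 16 = 23
The minimum is 18.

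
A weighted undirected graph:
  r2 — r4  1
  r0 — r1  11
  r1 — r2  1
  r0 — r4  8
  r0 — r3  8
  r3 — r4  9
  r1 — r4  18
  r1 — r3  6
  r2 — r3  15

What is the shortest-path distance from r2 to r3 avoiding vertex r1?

Paths from r2 to r3 avoiding r1:
r2 - r4 - r0 - r3: 1 + 8 + 8 = 17
r2 - r4 - r3: 1 + 9 = 10
r2 - r3: 15
The minimum is 10.

10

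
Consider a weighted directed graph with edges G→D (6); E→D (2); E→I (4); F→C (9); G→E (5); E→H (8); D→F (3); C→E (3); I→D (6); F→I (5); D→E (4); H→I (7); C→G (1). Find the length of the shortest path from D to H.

12

Paths from D to H:
D-E-H: 4 + 8 = 12
D-F-C-E-H: 3 + 9 + 3 + 8 = 23
D-F-C-G-E-H: 3 + 9 + 1 + 5 + 8 = 26
Shortest: 12.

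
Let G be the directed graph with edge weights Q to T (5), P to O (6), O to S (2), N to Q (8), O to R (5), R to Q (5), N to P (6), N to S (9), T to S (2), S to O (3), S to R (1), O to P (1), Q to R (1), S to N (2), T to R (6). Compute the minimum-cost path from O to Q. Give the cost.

Routes from O to Q:
O - R - Q: 5 + 5 = 10
O - S - N - Q: 2 + 2 + 8 = 12
O - S - R - Q: 2 + 1 + 5 = 8
Shortest: 8.

8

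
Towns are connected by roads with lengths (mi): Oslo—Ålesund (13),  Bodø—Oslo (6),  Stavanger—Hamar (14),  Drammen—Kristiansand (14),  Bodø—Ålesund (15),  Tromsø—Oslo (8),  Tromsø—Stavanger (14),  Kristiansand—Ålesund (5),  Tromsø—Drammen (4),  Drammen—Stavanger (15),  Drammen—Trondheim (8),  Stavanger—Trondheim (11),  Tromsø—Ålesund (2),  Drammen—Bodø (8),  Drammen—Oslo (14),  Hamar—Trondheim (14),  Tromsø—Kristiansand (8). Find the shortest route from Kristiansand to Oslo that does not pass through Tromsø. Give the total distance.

18

Some routes from Kristiansand to Oslo avoiding Tromsø:
Kristiansand -> Ålesund -> Oslo: 5 + 13 = 18
Kristiansand -> Drammen -> Bodø -> Oslo: 14 + 8 + 6 = 28
Kristiansand -> Ålesund -> Bodø -> Oslo: 5 + 15 + 6 = 26
Shortest: 18 mi.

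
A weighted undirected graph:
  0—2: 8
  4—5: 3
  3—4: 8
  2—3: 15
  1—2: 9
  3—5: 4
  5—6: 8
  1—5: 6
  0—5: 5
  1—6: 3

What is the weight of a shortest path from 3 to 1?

10

Checking several routes:
3→4→5→1: 8 + 3 + 6 = 17
3→4→5→6→1: 8 + 3 + 8 + 3 = 22
3→2→1: 15 + 9 = 24
3→5→6→1: 4 + 8 + 3 = 15
3→5→1: 4 + 6 = 10
The minimum is 10.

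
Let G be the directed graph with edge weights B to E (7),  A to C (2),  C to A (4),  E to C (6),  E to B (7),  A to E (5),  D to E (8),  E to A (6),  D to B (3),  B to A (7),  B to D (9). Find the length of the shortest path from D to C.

12

Some routes from D to C:
D → E → C: 8 + 6 = 14
D → E → A → C: 8 + 6 + 2 = 16
D → B → A → C: 3 + 7 + 2 = 12
Shortest: 12.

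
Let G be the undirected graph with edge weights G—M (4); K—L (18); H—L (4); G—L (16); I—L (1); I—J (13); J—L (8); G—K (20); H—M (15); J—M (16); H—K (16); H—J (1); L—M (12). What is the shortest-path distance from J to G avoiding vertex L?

20

Paths from J to G avoiding L:
J-H-M-G: 1 + 15 + 4 = 20
J-M-H-K-G: 16 + 15 + 16 + 20 = 67
J-M-G: 16 + 4 = 20
J-H-K-G: 1 + 16 + 20 = 37
Shortest: 20.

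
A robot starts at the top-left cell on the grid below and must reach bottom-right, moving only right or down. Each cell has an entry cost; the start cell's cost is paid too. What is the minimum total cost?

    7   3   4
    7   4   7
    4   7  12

33

Best path: [0,0] [0,1] [0,2] [1,2] [2,2]
Cost: 7 + 3 + 4 + 7 + 12 = 33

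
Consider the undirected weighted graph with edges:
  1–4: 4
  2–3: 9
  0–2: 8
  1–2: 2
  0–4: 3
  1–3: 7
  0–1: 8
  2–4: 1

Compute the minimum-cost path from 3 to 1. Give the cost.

7

Candidate routes:
3→2→1: 9 + 2 = 11
3→2→0→1: 9 + 8 + 8 = 25
3→1: 7
3→2→0→4→1: 9 + 8 + 3 + 4 = 24
3→2→4→1: 9 + 1 + 4 = 14
3→2→4→0→1: 9 + 1 + 3 + 8 = 21
Best route has total 7.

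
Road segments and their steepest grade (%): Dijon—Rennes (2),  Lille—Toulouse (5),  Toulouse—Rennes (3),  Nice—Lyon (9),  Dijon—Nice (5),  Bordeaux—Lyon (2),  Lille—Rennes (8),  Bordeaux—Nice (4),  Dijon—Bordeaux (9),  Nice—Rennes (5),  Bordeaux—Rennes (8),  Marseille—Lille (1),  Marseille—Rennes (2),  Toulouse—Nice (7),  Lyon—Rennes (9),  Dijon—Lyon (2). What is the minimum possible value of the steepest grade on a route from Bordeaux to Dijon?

2

Checking several routes:
Bordeaux→Nice→Rennes→Dijon: max(4, 5, 2) = 5
Bordeaux→Nice→Dijon: max(4, 5) = 5
Bordeaux→Lyon→Dijon: max(2, 2) = 2
Best route has worst link 2%.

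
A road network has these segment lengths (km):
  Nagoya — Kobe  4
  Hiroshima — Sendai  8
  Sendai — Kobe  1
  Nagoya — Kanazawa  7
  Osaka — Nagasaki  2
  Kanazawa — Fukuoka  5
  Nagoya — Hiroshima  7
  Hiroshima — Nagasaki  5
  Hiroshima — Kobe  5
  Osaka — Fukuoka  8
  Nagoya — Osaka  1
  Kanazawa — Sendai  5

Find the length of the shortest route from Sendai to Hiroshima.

6

Checking several routes:
Sendai-Kobe-Nagoya-Osaka-Nagasaki-Hiroshima: 1 + 4 + 1 + 2 + 5 = 13
Sendai-Kobe-Hiroshima: 1 + 5 = 6
Sendai-Hiroshima: 8
Sendai-Kobe-Nagoya-Hiroshima: 1 + 4 + 7 = 12
Sendai-Kanazawa-Nagoya-Hiroshima: 5 + 7 + 7 = 19
Sendai-Kanazawa-Nagoya-Osaka-Nagasaki-Hiroshima: 5 + 7 + 1 + 2 + 5 = 20
Best route has total 6 km.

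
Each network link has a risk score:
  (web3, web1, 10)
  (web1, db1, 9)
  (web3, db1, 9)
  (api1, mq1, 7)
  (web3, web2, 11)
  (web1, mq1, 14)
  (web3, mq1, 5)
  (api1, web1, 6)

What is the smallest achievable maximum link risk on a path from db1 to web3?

Routes from db1 to web3:
db1-web3: max(9) = 9
db1-web1-web3: max(9, 10) = 10
db1-web1-api1-mq1-web3: max(9, 6, 7, 5) = 9
db1-web1-mq1-web3: max(9, 14, 5) = 14
Best route has worst link 9.

9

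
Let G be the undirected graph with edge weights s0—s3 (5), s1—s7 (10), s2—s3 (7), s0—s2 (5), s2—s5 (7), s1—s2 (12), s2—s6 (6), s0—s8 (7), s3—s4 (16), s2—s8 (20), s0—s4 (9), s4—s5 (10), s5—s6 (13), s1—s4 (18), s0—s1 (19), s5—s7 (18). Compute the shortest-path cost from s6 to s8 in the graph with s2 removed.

A few of the s6→s8 routes:
s6 -> s5 -> s7 -> s1 -> s0 -> s8: 13 + 18 + 10 + 19 + 7 = 67
s6 -> s5 -> s4 -> s0 -> s8: 13 + 10 + 9 + 7 = 39
s6 -> s5 -> s4 -> s3 -> s0 -> s8: 13 + 10 + 16 + 5 + 7 = 51
s6 -> s5 -> s4 -> s1 -> s0 -> s8: 13 + 10 + 18 + 19 + 7 = 67
s6 -> s5 -> s7 -> s1 -> s4 -> s0 -> s8: 13 + 18 + 10 + 18 + 9 + 7 = 75
Shortest: 39.

39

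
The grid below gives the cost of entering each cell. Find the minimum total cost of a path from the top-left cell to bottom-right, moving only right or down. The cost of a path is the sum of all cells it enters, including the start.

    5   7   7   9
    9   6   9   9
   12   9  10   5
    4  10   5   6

47

One optimal route is r0c0 → r0c1 → r1c1 → r1c2 → r1c3 → r2c3 → r3c3.
Its cost is 5 + 7 + 6 + 9 + 9 + 5 + 6 = 47.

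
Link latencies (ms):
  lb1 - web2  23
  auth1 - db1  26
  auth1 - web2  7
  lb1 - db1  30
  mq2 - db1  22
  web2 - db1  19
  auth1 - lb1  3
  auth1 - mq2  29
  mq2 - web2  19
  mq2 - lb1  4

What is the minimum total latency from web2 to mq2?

14

Checking several routes:
web2 → lb1 → mq2: 23 + 4 = 27
web2 → auth1 → lb1 → mq2: 7 + 3 + 4 = 14
web2 → auth1 → mq2: 7 + 29 = 36
web2 → mq2: 19
web2 → db1 → auth1 → lb1 → mq2: 19 + 26 + 3 + 4 = 52
web2 → db1 → mq2: 19 + 22 = 41
Best route has total 14 ms.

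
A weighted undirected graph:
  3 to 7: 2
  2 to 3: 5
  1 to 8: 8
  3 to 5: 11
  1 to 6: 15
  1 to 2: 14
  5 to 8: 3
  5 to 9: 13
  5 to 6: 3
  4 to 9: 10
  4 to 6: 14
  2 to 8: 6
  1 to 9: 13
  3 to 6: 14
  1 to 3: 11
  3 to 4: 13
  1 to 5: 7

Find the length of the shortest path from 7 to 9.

25

Some routes from 7 to 9:
7 → 3 → 5 → 9: 2 + 11 + 13 = 26
7 → 3 → 1 → 9: 2 + 11 + 13 = 26
7 → 3 → 4 → 9: 2 + 13 + 10 = 25
7 → 3 → 2 → 8 → 5 → 9: 2 + 5 + 6 + 3 + 13 = 29
7 → 3 → 6 → 5 → 9: 2 + 14 + 3 + 13 = 32
Shortest: 25.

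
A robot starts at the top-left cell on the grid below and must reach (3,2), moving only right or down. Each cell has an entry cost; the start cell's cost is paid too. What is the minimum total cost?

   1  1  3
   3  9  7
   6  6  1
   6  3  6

Best path: (0,0) -> (0,1) -> (0,2) -> (1,2) -> (2,2) -> (3,2)
Cost: 1 + 1 + 3 + 7 + 1 + 6 = 19

19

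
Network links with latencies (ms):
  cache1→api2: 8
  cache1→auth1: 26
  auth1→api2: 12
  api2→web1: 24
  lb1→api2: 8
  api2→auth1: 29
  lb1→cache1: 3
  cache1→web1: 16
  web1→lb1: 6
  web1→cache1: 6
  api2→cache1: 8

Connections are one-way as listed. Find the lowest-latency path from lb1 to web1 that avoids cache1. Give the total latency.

Routes from lb1 to web1 avoiding cache1:
lb1 -> api2 -> web1: 8 + 24 = 32
Best route has total 32 ms.

32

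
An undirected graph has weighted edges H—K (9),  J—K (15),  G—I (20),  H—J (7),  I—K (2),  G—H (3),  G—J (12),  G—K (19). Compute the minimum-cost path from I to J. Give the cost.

Comparing a few candidate routes:
I -> K -> J: 2 + 15 = 17
I -> K -> H -> J: 2 + 9 + 7 = 18
I -> K -> H -> G -> J: 2 + 9 + 3 + 12 = 26
Best route has total 17.

17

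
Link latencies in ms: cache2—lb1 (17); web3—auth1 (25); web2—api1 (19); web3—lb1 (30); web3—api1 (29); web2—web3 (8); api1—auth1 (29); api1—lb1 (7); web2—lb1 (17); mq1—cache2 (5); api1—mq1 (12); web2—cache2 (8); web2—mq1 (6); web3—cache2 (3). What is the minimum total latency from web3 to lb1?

Some routes from web3 to lb1:
web3→web2→lb1: 8 + 17 = 25
web3→cache2→mq1→api1→lb1: 3 + 5 + 12 + 7 = 27
web3→cache2→web2→lb1: 3 + 8 + 17 = 28
web3→cache2→lb1: 3 + 17 = 20
Shortest: 20 ms.

20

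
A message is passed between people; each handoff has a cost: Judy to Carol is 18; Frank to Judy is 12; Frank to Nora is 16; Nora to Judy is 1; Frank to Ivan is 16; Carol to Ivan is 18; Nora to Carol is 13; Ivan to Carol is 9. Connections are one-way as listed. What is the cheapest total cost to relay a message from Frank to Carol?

Candidate routes:
Frank-Ivan-Carol: 16 + 9 = 25
Frank-Judy-Carol: 12 + 18 = 30
Frank-Nora-Carol: 16 + 13 = 29
Frank-Nora-Judy-Carol: 16 + 1 + 18 = 35
Shortest: 25.

25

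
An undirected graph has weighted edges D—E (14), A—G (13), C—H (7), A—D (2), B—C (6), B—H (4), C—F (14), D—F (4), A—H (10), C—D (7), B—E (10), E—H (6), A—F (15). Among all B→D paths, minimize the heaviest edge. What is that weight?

Checking several routes:
B - E - H - C - D: max(10, 6, 7, 7) = 10
B - H - C - D: max(4, 7, 7) = 7
B - C - D: max(6, 7) = 7
The minimum achievable maximum is 7.

7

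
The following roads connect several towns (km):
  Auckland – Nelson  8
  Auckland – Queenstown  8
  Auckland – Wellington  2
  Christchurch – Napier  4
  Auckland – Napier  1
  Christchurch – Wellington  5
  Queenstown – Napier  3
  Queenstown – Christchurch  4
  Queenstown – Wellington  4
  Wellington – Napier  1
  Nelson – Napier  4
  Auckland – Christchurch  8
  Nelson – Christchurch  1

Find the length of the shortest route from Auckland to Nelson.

Comparing a few candidate routes:
Auckland → Wellington → Christchurch → Nelson: 2 + 5 + 1 = 8
Auckland → Napier → Wellington → Christchurch → Nelson: 1 + 1 + 5 + 1 = 8
Auckland → Wellington → Napier → Nelson: 2 + 1 + 4 = 7
Auckland → Napier → Christchurch → Nelson: 1 + 4 + 1 = 6
Auckland → Napier → Nelson: 1 + 4 = 5
Auckland → Wellington → Napier → Christchurch → Nelson: 2 + 1 + 4 + 1 = 8
Shortest: 5 km.

5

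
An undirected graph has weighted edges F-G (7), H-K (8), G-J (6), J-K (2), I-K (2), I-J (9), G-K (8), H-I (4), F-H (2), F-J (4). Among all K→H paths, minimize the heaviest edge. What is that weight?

A few of the K→H routes:
K-G-F-H: max(8, 7, 2) = 8
K-J-G-F-H: max(2, 6, 7, 2) = 7
K-J-F-H: max(2, 4, 2) = 4
K-I-H: max(2, 4) = 4
K-H: max(8) = 8
The minimum achievable maximum is 4.

4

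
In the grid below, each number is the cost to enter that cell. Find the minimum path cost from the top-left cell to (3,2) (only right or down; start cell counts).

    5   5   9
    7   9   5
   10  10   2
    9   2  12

38

Best path: (0,0) (0,1) (0,2) (1,2) (2,2) (3,2)
Cost: 5 + 5 + 9 + 5 + 2 + 12 = 38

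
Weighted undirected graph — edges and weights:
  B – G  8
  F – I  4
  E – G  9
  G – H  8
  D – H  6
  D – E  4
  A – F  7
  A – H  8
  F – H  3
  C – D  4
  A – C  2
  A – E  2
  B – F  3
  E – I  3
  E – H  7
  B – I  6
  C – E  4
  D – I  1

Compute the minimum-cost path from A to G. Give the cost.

Some routes from A to G:
A - E - H - G: 2 + 7 + 8 = 17
A - C - E - G: 2 + 4 + 9 = 15
A - F - H - G: 7 + 3 + 8 = 18
A - E - G: 2 + 9 = 11
A - H - G: 8 + 8 = 16
Best route has total 11.

11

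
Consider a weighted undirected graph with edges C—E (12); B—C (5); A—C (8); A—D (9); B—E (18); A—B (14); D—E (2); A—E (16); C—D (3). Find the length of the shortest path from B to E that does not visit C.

Paths from B to E avoiding C:
B→A→D→E: 14 + 9 + 2 = 25
B→A→E: 14 + 16 = 30
B→E: 18
Best route has total 18.

18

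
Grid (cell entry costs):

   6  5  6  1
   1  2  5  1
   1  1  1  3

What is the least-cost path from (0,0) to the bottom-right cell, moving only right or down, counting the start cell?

One optimal route is (0,0) (1,0) (2,0) (2,1) (2,2) (2,3).
Its cost is 6 + 1 + 1 + 1 + 1 + 3 = 13.

13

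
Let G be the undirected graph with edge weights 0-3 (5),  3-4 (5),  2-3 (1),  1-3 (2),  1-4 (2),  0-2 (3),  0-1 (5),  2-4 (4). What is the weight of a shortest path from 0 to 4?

Checking several routes:
0 - 2 - 4: 3 + 4 = 7
0 - 1 - 4: 5 + 2 = 7
0 - 3 - 1 - 4: 5 + 2 + 2 = 9
0 - 2 - 3 - 1 - 4: 3 + 1 + 2 + 2 = 8
0 - 2 - 3 - 4: 3 + 1 + 5 = 9
Best route has total 7.

7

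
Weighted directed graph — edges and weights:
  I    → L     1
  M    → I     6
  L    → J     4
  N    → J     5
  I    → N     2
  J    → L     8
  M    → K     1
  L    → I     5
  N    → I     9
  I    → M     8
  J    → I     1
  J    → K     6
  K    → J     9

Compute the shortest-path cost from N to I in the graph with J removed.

Routes from N to I avoiding J:
N -> I: 9
Best route has total 9.

9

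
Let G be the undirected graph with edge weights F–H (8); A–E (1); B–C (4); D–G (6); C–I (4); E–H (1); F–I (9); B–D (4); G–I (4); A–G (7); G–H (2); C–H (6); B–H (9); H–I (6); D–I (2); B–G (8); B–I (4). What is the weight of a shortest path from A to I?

Comparing a few candidate routes:
A -> E -> H -> C -> I: 1 + 1 + 6 + 4 = 12
A -> E -> H -> I: 1 + 1 + 6 = 8
A -> E -> H -> G -> I: 1 + 1 + 2 + 4 = 8
A -> G -> I: 7 + 4 = 11
A -> E -> H -> G -> D -> I: 1 + 1 + 2 + 6 + 2 = 12
Shortest: 8.

8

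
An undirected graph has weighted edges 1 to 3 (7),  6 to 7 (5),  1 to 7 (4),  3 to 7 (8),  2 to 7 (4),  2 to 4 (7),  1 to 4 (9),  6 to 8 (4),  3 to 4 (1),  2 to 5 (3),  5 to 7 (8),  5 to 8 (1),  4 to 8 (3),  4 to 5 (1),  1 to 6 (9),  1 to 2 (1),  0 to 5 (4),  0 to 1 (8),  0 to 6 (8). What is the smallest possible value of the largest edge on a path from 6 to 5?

Some routes from 6 to 5:
6 → 7 → 2 → 5: max(5, 4, 3) = 5
6 → 7 → 2 → 4 → 8 → 5: max(5, 4, 7, 3, 1) = 7
6 → 8 → 4 → 5: max(4, 3, 1) = 4
6 → 8 → 5: max(4, 1) = 4
6 → 7 → 1 → 2 → 5: max(5, 4, 1, 3) = 5
6 → 7 → 2 → 4 → 5: max(5, 4, 7, 1) = 7
Smallest bottleneck: 4.

4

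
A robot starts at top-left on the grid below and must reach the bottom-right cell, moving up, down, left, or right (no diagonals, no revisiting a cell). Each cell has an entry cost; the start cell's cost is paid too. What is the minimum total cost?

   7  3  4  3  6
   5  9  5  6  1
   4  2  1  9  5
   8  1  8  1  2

30

Take (0,0)→(1,0)→(2,0)→(2,1)→(2,2)→(3,2)→(3,3)→(3,4) for a total of 7 + 5 + 4 + 2 + 1 + 8 + 1 + 2 = 30.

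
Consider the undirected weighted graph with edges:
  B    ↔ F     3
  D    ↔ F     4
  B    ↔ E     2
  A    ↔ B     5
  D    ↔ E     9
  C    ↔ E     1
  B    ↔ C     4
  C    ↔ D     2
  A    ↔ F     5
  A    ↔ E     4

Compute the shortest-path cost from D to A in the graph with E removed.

9

Paths from D to A avoiding E:
D-F-B-A: 4 + 3 + 5 = 12
D-C-B-F-A: 2 + 4 + 3 + 5 = 14
D-F-A: 4 + 5 = 9
D-C-B-A: 2 + 4 + 5 = 11
The minimum is 9.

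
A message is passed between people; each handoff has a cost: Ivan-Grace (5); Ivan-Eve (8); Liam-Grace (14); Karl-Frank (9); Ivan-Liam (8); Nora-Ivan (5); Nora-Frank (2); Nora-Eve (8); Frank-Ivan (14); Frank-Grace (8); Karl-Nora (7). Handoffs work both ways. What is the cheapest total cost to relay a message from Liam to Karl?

20

Comparing a few candidate routes:
Liam→Ivan→Grace→Frank→Karl: 8 + 5 + 8 + 9 = 30
Liam→Grace→Ivan→Nora→Karl: 14 + 5 + 5 + 7 = 31
Liam→Ivan→Nora→Karl: 8 + 5 + 7 = 20
Liam→Ivan→Grace→Frank→Nora→Karl: 8 + 5 + 8 + 2 + 7 = 30
Liam→Grace→Frank→Nora→Karl: 14 + 8 + 2 + 7 = 31
Liam→Ivan→Nora→Frank→Karl: 8 + 5 + 2 + 9 = 24
The minimum is 20.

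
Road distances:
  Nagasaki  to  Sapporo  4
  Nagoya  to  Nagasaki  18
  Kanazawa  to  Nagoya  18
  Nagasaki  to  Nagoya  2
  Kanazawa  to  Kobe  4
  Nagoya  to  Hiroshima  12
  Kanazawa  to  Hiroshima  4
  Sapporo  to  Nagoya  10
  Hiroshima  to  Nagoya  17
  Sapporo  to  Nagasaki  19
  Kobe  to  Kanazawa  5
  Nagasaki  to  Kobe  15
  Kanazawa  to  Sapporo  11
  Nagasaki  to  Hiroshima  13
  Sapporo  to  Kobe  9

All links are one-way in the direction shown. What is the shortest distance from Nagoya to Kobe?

Candidate routes:
Nagoya → Nagasaki → Sapporo → Kobe: 18 + 4 + 9 = 31
Nagoya → Nagasaki → Kobe: 18 + 15 = 33
Best route has total 31.

31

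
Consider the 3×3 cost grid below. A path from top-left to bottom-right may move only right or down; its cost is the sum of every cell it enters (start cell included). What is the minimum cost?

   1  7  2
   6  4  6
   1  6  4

Take [0,0] -> [1,0] -> [2,0] -> [2,1] -> [2,2] for a total of 1 + 6 + 1 + 6 + 4 = 18.

18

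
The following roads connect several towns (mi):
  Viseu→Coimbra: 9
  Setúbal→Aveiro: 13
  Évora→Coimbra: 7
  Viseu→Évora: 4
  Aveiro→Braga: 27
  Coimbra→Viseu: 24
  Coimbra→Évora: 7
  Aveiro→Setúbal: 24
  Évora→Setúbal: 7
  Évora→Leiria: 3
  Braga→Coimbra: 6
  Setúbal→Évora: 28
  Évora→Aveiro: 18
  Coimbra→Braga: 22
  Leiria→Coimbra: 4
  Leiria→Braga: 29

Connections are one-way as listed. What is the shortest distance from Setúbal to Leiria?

31

Candidate routes:
Setúbal -> Aveiro -> Braga -> Coimbra -> Viseu -> Évora -> Leiria: 13 + 27 + 6 + 24 + 4 + 3 = 77
Setúbal -> Aveiro -> Braga -> Coimbra -> Évora -> Leiria: 13 + 27 + 6 + 7 + 3 = 56
Setúbal -> Évora -> Leiria: 28 + 3 = 31
Best route has total 31 mi.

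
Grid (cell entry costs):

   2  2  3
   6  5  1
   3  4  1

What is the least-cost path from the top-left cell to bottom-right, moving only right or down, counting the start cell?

Cheapest: (0,0)→(0,1)→(0,2)→(1,2)→(2,2)
  2 + 2 + 3 + 1 + 1 = 9

9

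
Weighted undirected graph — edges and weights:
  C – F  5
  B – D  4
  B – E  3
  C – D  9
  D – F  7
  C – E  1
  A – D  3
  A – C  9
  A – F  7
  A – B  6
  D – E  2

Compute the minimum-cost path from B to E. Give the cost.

A few of the B→E routes:
B-A-D-E: 6 + 3 + 2 = 11
B-D-E: 4 + 2 = 6
B-E: 3
Best route has total 3.

3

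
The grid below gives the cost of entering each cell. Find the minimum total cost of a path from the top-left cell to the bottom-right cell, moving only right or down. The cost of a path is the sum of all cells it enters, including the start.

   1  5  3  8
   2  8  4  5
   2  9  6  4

22

Cheapest: (0,0)→(0,1)→(0,2)→(1,2)→(1,3)→(2,3)
  1 + 5 + 3 + 4 + 5 + 4 = 22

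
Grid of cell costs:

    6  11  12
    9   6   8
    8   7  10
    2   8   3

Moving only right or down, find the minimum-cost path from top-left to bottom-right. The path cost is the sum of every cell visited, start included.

36

Best path: r0c0 → r1c0 → r2c0 → r3c0 → r3c1 → r3c2
Cost: 6 + 9 + 8 + 2 + 8 + 3 = 36
(Top row then right column would cost 50.)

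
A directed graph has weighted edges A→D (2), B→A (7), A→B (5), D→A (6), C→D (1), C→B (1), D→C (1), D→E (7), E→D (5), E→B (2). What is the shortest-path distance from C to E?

8

Paths from C to E:
C -> B -> A -> D -> E: 1 + 7 + 2 + 7 = 17
C -> D -> E: 1 + 7 = 8
Shortest: 8.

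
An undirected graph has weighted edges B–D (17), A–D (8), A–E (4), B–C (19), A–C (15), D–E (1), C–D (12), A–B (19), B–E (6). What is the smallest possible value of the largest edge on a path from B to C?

A few of the B→C routes:
B - E - A - D - C: max(6, 4, 8, 12) = 12
B - E - D - C: max(6, 1, 12) = 12
B - E - A - C: max(6, 4, 15) = 15
B - E - D - A - C: max(6, 1, 8, 15) = 15
B - D - C: max(17, 12) = 17
B - D - A - C: max(17, 8, 15) = 17
Best route has worst link 12.

12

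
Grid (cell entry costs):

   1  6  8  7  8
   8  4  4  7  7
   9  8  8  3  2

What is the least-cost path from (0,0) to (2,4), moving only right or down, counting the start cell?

27

Cheapest: [0,0] -> [0,1] -> [1,1] -> [1,2] -> [1,3] -> [2,3] -> [2,4]
  1 + 6 + 4 + 4 + 7 + 3 + 2 = 27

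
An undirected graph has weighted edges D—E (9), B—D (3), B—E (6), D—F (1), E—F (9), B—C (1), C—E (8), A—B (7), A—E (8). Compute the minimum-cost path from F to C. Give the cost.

Comparing a few candidate routes:
F -> E -> C: 9 + 8 = 17
F -> D -> B -> C: 1 + 3 + 1 = 5
F -> E -> B -> C: 9 + 6 + 1 = 16
Best route has total 5.

5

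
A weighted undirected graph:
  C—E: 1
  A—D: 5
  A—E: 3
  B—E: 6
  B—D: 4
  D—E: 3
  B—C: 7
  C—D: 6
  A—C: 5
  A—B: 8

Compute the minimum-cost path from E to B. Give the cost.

Checking several routes:
E → D → B: 3 + 4 = 7
E → C → D → B: 1 + 6 + 4 = 11
E → B: 6
E → C → B: 1 + 7 = 8
Best route has total 6.

6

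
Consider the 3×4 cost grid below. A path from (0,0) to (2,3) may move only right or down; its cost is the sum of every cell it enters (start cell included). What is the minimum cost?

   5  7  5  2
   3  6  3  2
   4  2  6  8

One optimal route is r0c0 → r1c0 → r1c1 → r1c2 → r1c3 → r2c3.
Its cost is 5 + 3 + 6 + 3 + 2 + 8 = 27.

27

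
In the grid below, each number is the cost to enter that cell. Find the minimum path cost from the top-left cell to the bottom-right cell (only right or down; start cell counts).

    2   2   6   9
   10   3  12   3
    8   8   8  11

33

Cheapest: r0c0 r0c1 r0c2 r0c3 r1c3 r2c3
  2 + 2 + 6 + 9 + 3 + 11 = 33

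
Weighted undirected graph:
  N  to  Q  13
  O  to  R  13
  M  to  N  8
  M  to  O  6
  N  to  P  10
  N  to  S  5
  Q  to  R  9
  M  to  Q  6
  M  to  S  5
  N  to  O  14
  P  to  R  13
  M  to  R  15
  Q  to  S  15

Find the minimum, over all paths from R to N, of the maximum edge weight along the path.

9

Checking several routes:
R - Q - M - S - N: max(9, 6, 5, 5) = 9
R - Q - M - N: max(9, 6, 8) = 9
R - O - M - S - N: max(13, 6, 5, 5) = 13
R - P - N: max(13, 10) = 13
Best route has worst link 9.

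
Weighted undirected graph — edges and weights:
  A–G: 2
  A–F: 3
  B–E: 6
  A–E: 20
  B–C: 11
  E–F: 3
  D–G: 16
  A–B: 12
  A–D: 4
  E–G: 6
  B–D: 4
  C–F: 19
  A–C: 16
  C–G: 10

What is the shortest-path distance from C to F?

A few of the C→F routes:
C -> F: 19
C -> G -> E -> F: 10 + 6 + 3 = 19
C -> G -> A -> F: 10 + 2 + 3 = 15
Best route has total 15.

15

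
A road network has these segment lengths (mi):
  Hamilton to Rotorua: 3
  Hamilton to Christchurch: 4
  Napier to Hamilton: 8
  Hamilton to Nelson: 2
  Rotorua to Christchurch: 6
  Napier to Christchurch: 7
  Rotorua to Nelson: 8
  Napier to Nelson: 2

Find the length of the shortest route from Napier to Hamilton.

Some routes from Napier to Hamilton:
Napier→Nelson→Rotorua→Hamilton: 2 + 8 + 3 = 13
Napier→Nelson→Rotorua→Christchurch→Hamilton: 2 + 8 + 6 + 4 = 20
Napier→Nelson→Hamilton: 2 + 2 = 4
Napier→Christchurch→Rotorua→Hamilton: 7 + 6 + 3 = 16
Napier→Hamilton: 8
Napier→Christchurch→Hamilton: 7 + 4 = 11
The minimum is 4 mi.

4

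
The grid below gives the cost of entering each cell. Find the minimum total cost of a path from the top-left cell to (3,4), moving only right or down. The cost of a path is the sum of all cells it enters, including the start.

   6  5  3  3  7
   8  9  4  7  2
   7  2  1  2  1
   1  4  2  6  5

27

Take [0,0]→[0,1]→[0,2]→[1,2]→[2,2]→[2,3]→[2,4]→[3,4] for a total of 6 + 5 + 3 + 4 + 1 + 2 + 1 + 5 = 27.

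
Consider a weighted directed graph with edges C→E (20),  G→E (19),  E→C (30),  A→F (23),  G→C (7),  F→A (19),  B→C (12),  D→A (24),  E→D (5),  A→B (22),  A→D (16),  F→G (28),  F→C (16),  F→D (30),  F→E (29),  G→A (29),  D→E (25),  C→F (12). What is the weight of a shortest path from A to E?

Some routes from A to E:
A → F → C → E: 23 + 16 + 20 = 59
A → D → E: 16 + 25 = 41
A → B → C → E: 22 + 12 + 20 = 54
A → F → E: 23 + 29 = 52
Best route has total 41.

41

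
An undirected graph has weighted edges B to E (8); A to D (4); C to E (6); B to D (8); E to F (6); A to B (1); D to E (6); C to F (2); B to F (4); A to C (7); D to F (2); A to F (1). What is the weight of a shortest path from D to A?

3

A few of the D→A routes:
D -> F -> B -> A: 2 + 4 + 1 = 7
D -> A: 4
D -> F -> C -> A: 2 + 2 + 7 = 11
D -> F -> A: 2 + 1 = 3
D -> B -> A: 8 + 1 = 9
Shortest: 3.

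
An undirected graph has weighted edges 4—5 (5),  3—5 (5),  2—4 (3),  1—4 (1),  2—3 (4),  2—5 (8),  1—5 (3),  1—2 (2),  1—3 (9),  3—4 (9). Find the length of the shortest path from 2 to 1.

2

Some routes from 2 to 1:
2-1: 2
2-4-5-1: 3 + 5 + 3 = 11
2-5-1: 8 + 3 = 11
2-3-5-1: 4 + 5 + 3 = 12
2-4-1: 3 + 1 = 4
Best route has total 2.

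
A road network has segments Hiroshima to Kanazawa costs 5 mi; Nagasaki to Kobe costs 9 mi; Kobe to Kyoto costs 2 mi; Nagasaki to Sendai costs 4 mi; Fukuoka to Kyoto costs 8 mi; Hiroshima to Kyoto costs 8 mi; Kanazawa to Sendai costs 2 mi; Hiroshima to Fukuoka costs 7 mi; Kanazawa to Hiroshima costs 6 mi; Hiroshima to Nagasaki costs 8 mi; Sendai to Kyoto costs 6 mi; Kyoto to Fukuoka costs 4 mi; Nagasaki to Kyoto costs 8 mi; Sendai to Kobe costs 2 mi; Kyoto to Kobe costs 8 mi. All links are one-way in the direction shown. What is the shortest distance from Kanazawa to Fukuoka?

Some routes from Kanazawa to Fukuoka:
Kanazawa→Hiroshima→Kyoto→Fukuoka: 6 + 8 + 4 = 18
Kanazawa→Sendai→Kyoto→Fukuoka: 2 + 6 + 4 = 12
Kanazawa→Sendai→Kobe→Kyoto→Fukuoka: 2 + 2 + 2 + 4 = 10
Kanazawa→Hiroshima→Nagasaki→Sendai→Kobe→Kyoto→Fukuoka: 6 + 8 + 4 + 2 + 2 + 4 = 26
Kanazawa→Hiroshima→Nagasaki→Kyoto→Fukuoka: 6 + 8 + 8 + 4 = 26
Kanazawa→Hiroshima→Fukuoka: 6 + 7 = 13
Shortest: 10 mi.

10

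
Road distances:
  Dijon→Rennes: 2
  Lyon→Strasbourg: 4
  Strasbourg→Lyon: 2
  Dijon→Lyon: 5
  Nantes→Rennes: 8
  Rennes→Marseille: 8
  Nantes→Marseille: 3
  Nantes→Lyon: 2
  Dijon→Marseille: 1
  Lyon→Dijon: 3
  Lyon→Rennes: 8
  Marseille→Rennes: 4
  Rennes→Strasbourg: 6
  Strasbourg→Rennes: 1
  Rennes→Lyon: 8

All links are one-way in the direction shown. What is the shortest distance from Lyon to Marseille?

Comparing a few candidate routes:
Lyon → Strasbourg → Rennes → Marseille: 4 + 1 + 8 = 13
Lyon → Dijon → Rennes → Marseille: 3 + 2 + 8 = 13
Lyon → Dijon → Marseille: 3 + 1 = 4
The minimum is 4.

4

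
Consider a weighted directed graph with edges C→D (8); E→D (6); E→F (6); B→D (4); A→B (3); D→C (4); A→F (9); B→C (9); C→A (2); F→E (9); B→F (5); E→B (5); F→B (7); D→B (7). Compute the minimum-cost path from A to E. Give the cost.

17

Routes from A to E:
A→B→F→E: 3 + 5 + 9 = 17
A→F→E: 9 + 9 = 18
The minimum is 17.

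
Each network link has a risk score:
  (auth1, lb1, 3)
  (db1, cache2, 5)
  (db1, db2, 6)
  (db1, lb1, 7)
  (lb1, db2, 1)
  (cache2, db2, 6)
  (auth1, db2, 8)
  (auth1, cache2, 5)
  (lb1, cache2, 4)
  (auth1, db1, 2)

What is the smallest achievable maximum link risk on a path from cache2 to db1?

4

Comparing a few candidate routes:
cache2 → lb1 → auth1 → db1: max(4, 3, 2) = 4
cache2 → auth1 → db1: max(5, 2) = 5
cache2 → db2 → db1: max(6, 6) = 6
cache2 → db2 → lb1 → auth1 → db1: max(6, 1, 3, 2) = 6
cache2 → db1: max(5) = 5
Smallest bottleneck: 4.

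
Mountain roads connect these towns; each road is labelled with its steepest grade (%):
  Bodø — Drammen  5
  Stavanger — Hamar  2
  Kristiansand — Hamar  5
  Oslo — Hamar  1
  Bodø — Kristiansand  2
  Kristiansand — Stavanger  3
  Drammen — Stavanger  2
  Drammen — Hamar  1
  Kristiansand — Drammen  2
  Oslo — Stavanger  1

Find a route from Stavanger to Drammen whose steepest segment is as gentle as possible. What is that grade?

Some routes from Stavanger to Drammen:
Stavanger - Drammen: max(2) = 2
Stavanger - Kristiansand - Drammen: max(3, 2) = 3
Stavanger - Oslo - Hamar - Drammen: max(1, 1, 1) = 1
Stavanger - Hamar - Kristiansand - Drammen: max(2, 5, 2) = 5
Stavanger - Hamar - Drammen: max(2, 1) = 2
The minimum achievable maximum is 1%.

1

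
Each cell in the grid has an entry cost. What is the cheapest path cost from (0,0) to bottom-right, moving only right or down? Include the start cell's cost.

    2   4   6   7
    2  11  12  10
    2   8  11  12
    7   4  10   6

Path (0,0)→(1,0)→(2,0)→(3,0)→(3,1)→(3,2)→(3,3): 2 + 2 + 2 + 7 + 4 + 10 + 6 = 33.
(Top row then right column would cost 47.)

33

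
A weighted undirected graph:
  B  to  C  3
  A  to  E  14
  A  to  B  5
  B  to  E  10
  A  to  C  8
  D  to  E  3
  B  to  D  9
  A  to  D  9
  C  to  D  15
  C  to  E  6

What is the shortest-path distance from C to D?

A few of the C→D routes:
C → E → D: 6 + 3 = 9
C → B → E → D: 3 + 10 + 3 = 16
C → D: 15
C → B → D: 3 + 9 = 12
The minimum is 9.

9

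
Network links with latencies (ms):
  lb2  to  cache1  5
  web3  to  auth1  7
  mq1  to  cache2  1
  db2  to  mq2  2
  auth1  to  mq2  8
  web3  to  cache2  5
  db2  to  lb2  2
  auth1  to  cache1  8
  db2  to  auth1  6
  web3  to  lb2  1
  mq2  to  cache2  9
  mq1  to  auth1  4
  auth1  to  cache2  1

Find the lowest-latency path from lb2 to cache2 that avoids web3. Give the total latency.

9

A few of the lb2→cache2 routes:
lb2-db2-mq2-cache2: 2 + 2 + 9 = 13
lb2-db2-mq2-auth1-cache2: 2 + 2 + 8 + 1 = 13
lb2-db2-auth1-cache2: 2 + 6 + 1 = 9
lb2-db2-auth1-mq1-cache2: 2 + 6 + 4 + 1 = 13
lb2-cache1-auth1-cache2: 5 + 8 + 1 = 14
lb2-db2-mq2-auth1-mq1-cache2: 2 + 2 + 8 + 4 + 1 = 17
Shortest: 9 ms.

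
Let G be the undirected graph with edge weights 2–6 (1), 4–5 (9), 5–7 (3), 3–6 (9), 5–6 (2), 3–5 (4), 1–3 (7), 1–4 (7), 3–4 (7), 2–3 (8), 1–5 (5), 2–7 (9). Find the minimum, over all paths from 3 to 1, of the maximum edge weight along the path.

5

Comparing a few candidate routes:
3-4-1: max(7, 7) = 7
3-6-5-4-1: max(9, 2, 9, 7) = 9
3-1: max(7) = 7
3-5-1: max(4, 5) = 5
3-5-4-1: max(4, 9, 7) = 9
3-2-6-5-1: max(8, 1, 2, 5) = 8
The minimum achievable maximum is 5.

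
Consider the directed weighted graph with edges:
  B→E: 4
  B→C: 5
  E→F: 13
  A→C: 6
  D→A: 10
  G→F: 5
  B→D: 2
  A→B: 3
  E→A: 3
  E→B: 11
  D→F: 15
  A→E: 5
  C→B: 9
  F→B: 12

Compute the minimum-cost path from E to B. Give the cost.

Candidate routes:
E→F→B: 13 + 12 = 25
E→A→C→B: 3 + 6 + 9 = 18
E→A→B: 3 + 3 = 6
E→B: 11
Best route has total 6.

6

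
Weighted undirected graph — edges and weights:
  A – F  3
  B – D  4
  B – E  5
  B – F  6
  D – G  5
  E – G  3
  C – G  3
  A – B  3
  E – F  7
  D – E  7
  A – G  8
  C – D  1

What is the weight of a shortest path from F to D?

A few of the F→D routes:
F -> B -> D: 6 + 4 = 10
F -> E -> D: 7 + 7 = 14
F -> A -> B -> D: 3 + 3 + 4 = 10
F -> E -> G -> C -> D: 7 + 3 + 3 + 1 = 14
Best route has total 10.

10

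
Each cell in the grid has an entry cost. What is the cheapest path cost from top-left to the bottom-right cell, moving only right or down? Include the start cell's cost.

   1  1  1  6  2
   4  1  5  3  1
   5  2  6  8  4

16

Cheapest: (0,0)→(0,1)→(0,2)→(0,3)→(0,4)→(1,4)→(2,4)
  1 + 1 + 1 + 6 + 2 + 1 + 4 = 16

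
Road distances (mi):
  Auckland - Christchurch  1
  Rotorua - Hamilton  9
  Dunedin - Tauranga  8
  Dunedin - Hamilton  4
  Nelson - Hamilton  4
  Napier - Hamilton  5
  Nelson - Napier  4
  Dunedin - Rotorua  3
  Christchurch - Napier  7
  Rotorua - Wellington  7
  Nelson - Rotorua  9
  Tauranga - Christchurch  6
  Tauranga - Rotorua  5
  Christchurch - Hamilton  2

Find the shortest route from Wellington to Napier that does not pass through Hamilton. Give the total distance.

Paths from Wellington to Napier avoiding Hamilton:
Wellington -> Rotorua -> Nelson -> Napier: 7 + 9 + 4 = 20
Wellington -> Rotorua -> Dunedin -> Tauranga -> Christchurch -> Napier: 7 + 3 + 8 + 6 + 7 = 31
Wellington -> Rotorua -> Tauranga -> Christchurch -> Napier: 7 + 5 + 6 + 7 = 25
The minimum is 20 mi.

20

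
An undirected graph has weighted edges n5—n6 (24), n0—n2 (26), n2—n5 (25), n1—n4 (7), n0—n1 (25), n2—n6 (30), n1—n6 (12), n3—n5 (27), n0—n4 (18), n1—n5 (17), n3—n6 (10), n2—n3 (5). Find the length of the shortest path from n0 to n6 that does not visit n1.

Comparing a few candidate routes:
n0 → n2 → n6: 26 + 30 = 56
n0 → n2 → n5 → n6: 26 + 25 + 24 = 75
n0 → n2 → n3 → n5 → n6: 26 + 5 + 27 + 24 = 82
n0 → n2 → n3 → n6: 26 + 5 + 10 = 41
Best route has total 41.

41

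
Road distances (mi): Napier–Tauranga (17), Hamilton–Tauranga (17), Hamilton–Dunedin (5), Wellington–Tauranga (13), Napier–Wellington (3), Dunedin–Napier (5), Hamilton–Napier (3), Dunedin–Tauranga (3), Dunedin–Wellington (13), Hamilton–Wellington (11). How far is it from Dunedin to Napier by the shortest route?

5

A few of the Dunedin→Napier routes:
Dunedin→Napier: 5
Dunedin→Tauranga→Wellington→Napier: 3 + 13 + 3 = 19
Dunedin→Hamilton→Wellington→Napier: 5 + 11 + 3 = 19
Dunedin→Hamilton→Napier: 5 + 3 = 8
Dunedin→Wellington→Napier: 13 + 3 = 16
Shortest: 5 mi.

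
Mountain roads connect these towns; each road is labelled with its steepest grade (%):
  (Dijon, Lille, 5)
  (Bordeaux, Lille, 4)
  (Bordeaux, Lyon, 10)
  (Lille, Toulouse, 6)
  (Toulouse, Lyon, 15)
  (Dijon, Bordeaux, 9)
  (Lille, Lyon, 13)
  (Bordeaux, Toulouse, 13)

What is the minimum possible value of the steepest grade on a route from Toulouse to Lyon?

Comparing a few candidate routes:
Toulouse - Lille - Dijon - Bordeaux - Lyon: max(6, 5, 9, 10) = 10
Toulouse - Bordeaux - Dijon - Lille - Lyon: max(13, 9, 5, 13) = 13
Toulouse - Bordeaux - Lille - Lyon: max(13, 4, 13) = 13
Toulouse - Lille - Bordeaux - Lyon: max(6, 4, 10) = 10
Toulouse - Lille - Lyon: max(6, 13) = 13
Toulouse - Bordeaux - Lyon: max(13, 10) = 13
Smallest bottleneck: 10%.

10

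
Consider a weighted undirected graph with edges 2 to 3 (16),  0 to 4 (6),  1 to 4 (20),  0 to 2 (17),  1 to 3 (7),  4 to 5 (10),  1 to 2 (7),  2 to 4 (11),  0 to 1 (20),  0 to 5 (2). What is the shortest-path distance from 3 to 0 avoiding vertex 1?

33

Routes from 3 to 0 avoiding 1:
3-2-4-5-0: 16 + 11 + 10 + 2 = 39
3-2-0: 16 + 17 = 33
3-2-4-0: 16 + 11 + 6 = 33
Best route has total 33.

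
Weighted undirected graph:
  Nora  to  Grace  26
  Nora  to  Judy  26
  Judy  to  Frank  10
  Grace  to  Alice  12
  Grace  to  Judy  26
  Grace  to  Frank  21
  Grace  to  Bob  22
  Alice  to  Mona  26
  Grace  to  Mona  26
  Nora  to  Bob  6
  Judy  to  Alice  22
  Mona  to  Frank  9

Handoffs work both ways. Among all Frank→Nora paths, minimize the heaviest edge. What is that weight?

22

Some routes from Frank to Nora:
Frank → Mona → Grace → Bob → Nora: max(9, 26, 22, 6) = 26
Frank → Grace → Bob → Nora: max(21, 22, 6) = 22
Frank → Mona → Grace → Judy → Nora: max(9, 26, 26, 26) = 26
Frank → Judy → Alice → Grace → Bob → Nora: max(10, 22, 12, 22, 6) = 22
Frank → Mona → Grace → Nora: max(9, 26, 26) = 26
Frank → Mona → Grace → Alice → Judy → Nora: max(9, 26, 12, 22, 26) = 26
Smallest bottleneck: 22.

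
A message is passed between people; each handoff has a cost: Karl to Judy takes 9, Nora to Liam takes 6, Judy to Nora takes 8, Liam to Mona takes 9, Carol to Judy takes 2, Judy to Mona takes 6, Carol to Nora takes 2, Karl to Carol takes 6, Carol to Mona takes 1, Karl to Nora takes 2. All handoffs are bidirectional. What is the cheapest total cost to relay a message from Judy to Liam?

10

Checking several routes:
Judy → Carol → Mona → Liam: 2 + 1 + 9 = 12
Judy → Nora → Liam: 8 + 6 = 14
Judy → Mona → Carol → Nora → Liam: 6 + 1 + 2 + 6 = 15
Judy → Carol → Nora → Liam: 2 + 2 + 6 = 10
Shortest: 10.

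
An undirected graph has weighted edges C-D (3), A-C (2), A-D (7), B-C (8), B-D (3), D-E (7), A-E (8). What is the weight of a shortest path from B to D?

Candidate routes:
B-C-D: 8 + 3 = 11
B-D: 3
B-C-A-E-D: 8 + 2 + 8 + 7 = 25
B-C-A-D: 8 + 2 + 7 = 17
Shortest: 3.

3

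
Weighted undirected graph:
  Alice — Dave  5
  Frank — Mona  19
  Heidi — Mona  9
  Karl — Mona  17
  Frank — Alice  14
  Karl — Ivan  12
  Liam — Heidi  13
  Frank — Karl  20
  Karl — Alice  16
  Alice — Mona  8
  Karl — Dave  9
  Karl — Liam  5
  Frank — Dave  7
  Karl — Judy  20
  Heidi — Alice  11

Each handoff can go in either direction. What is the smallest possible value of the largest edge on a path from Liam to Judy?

20

Some routes from Liam to Judy:
Liam-Heidi-Mona-Alice-Karl-Judy: max(13, 9, 8, 16, 20) = 20
Liam-Heidi-Mona-Alice-Dave-Karl-Judy: max(13, 9, 8, 5, 9, 20) = 20
Liam-Heidi-Mona-Alice-Frank-Karl-Judy: max(13, 9, 8, 14, 20, 20) = 20
Liam-Heidi-Mona-Alice-Frank-Dave-Karl-Judy: max(13, 9, 8, 14, 7, 9, 20) = 20
Liam-Heidi-Mona-Alice-Dave-Frank-Karl-Judy: max(13, 9, 8, 5, 7, 20, 20) = 20
Smallest bottleneck: 20.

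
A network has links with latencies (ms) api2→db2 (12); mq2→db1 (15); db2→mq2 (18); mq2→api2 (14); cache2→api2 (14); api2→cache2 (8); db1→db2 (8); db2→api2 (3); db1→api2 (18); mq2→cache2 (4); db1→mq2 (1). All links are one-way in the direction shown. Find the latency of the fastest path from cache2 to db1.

Candidate routes:
cache2 - api2 - db2 - mq2 - db1: 14 + 12 + 18 + 15 = 59
Shortest: 59 ms.

59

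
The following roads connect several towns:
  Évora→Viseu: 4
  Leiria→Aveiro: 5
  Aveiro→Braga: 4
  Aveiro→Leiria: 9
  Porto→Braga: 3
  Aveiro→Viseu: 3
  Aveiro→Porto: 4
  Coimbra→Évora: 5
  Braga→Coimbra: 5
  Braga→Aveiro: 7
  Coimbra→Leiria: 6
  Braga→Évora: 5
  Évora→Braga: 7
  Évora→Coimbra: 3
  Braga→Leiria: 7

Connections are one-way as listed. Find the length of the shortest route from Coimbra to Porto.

Routes from Coimbra to Porto:
Coimbra→Évora→Braga→Aveiro→Porto: 5 + 7 + 7 + 4 = 23
Coimbra→Évora→Braga→Leiria→Aveiro→Porto: 5 + 7 + 7 + 5 + 4 = 28
Coimbra→Leiria→Aveiro→Porto: 6 + 5 + 4 = 15
Shortest: 15.

15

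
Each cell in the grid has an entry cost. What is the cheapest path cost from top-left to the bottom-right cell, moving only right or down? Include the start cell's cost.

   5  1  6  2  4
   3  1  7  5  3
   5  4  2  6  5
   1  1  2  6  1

21

Take (0,0) (0,1) (1,1) (2,1) (3,1) (3,2) (3,3) (3,4) for a total of 5 + 1 + 1 + 4 + 1 + 2 + 6 + 1 = 21.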